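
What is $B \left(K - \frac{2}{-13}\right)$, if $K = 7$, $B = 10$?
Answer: $\frac{930}{13} \approx 71.538$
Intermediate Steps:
$B \left(K - \frac{2}{-13}\right) = 10 \left(7 - \frac{2}{-13}\right) = 10 \left(7 - - \frac{2}{13}\right) = 10 \left(7 + \frac{2}{13}\right) = 10 \cdot \frac{93}{13} = \frac{930}{13}$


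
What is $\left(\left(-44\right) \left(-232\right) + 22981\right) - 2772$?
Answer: $30417$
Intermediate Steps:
$\left(\left(-44\right) \left(-232\right) + 22981\right) - 2772 = \left(10208 + 22981\right) - 2772 = 33189 - 2772 = 30417$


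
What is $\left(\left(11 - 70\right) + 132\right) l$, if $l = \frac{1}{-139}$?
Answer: $- \frac{73}{139} \approx -0.52518$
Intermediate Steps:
$l = - \frac{1}{139} \approx -0.0071942$
$\left(\left(11 - 70\right) + 132\right) l = \left(\left(11 - 70\right) + 132\right) \left(- \frac{1}{139}\right) = \left(-59 + 132\right) \left(- \frac{1}{139}\right) = 73 \left(- \frac{1}{139}\right) = - \frac{73}{139}$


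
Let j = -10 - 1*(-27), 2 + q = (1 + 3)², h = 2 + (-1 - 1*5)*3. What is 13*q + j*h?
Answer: -90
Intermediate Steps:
h = -16 (h = 2 + (-1 - 5)*3 = 2 - 6*3 = 2 - 18 = -16)
q = 14 (q = -2 + (1 + 3)² = -2 + 4² = -2 + 16 = 14)
j = 17 (j = -10 + 27 = 17)
13*q + j*h = 13*14 + 17*(-16) = 182 - 272 = -90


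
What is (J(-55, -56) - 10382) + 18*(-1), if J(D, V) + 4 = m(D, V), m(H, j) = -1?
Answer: -10405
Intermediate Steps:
J(D, V) = -5 (J(D, V) = -4 - 1 = -5)
(J(-55, -56) - 10382) + 18*(-1) = (-5 - 10382) + 18*(-1) = -10387 - 18 = -10405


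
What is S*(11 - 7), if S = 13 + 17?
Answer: 120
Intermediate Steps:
S = 30
S*(11 - 7) = 30*(11 - 7) = 30*4 = 120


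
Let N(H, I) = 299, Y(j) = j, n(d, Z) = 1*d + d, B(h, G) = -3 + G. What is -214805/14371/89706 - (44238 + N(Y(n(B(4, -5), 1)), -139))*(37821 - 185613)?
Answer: 8485557237802234699/1289164926 ≈ 6.5822e+9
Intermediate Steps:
n(d, Z) = 2*d (n(d, Z) = d + d = 2*d)
-214805/14371/89706 - (44238 + N(Y(n(B(4, -5), 1)), -139))*(37821 - 185613) = -214805/14371/89706 - (44238 + 299)*(37821 - 185613) = -214805*1/14371*(1/89706) - 44537*(-147792) = -214805/14371*1/89706 - 1*(-6582212304) = -214805/1289164926 + 6582212304 = 8485557237802234699/1289164926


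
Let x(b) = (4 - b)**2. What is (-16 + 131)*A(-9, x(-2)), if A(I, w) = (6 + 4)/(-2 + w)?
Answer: 575/17 ≈ 33.824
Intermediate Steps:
A(I, w) = 10/(-2 + w)
(-16 + 131)*A(-9, x(-2)) = (-16 + 131)*(10/(-2 + (-4 - 2)**2)) = 115*(10/(-2 + (-6)**2)) = 115*(10/(-2 + 36)) = 115*(10/34) = 115*(10*(1/34)) = 115*(5/17) = 575/17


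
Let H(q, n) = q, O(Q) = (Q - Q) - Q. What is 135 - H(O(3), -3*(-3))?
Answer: 138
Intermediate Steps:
O(Q) = -Q (O(Q) = 0 - Q = -Q)
135 - H(O(3), -3*(-3)) = 135 - (-1)*3 = 135 - 1*(-3) = 135 + 3 = 138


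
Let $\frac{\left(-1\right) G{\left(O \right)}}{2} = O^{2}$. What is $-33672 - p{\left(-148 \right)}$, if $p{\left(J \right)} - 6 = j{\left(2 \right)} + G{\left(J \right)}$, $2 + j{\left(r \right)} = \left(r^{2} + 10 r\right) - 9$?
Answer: $10117$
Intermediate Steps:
$G{\left(O \right)} = - 2 O^{2}$
$j{\left(r \right)} = -11 + r^{2} + 10 r$ ($j{\left(r \right)} = -2 - \left(9 - r^{2} - 10 r\right) = -2 + \left(-9 + r^{2} + 10 r\right) = -11 + r^{2} + 10 r$)
$p{\left(J \right)} = 19 - 2 J^{2}$ ($p{\left(J \right)} = 6 - \left(-13 + 2 J^{2}\right) = 19 - 2 J^{2}$)
$-33672 - p{\left(-148 \right)} = -33672 - \left(19 - 2 \left(-148\right)^{2}\right) = -33672 - \left(19 - 43808\right) = -33672 - -43789 = -33672 + 43789 = 10117$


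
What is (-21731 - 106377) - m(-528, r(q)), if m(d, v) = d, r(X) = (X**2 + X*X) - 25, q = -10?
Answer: -127580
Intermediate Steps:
r(X) = -25 + 2*X**2 (r(X) = (X**2 + X**2) - 25 = 2*X**2 - 25 = -25 + 2*X**2)
(-21731 - 106377) - m(-528, r(q)) = (-21731 - 106377) - 1*(-528) = -128108 + 528 = -127580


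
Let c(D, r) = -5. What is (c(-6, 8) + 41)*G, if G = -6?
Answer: -216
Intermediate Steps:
(c(-6, 8) + 41)*G = (-5 + 41)*(-6) = 36*(-6) = -216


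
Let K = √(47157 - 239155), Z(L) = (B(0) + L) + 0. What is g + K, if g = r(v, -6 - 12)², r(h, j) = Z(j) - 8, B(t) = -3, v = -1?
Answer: 841 + I*√191998 ≈ 841.0 + 438.18*I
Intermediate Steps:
Z(L) = -3 + L (Z(L) = (-3 + L) + 0 = -3 + L)
K = I*√191998 (K = √(-191998) = I*√191998 ≈ 438.18*I)
r(h, j) = -11 + j (r(h, j) = (-3 + j) - 8 = -11 + j)
g = 841 (g = (-11 + (-6 - 12))² = (-11 - 18)² = (-29)² = 841)
g + K = 841 + I*√191998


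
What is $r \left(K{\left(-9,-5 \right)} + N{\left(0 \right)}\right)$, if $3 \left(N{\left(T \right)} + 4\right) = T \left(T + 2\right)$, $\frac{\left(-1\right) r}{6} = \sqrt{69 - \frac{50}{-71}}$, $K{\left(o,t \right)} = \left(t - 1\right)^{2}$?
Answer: $- \frac{1344 \sqrt{7171}}{71} \approx -1603.0$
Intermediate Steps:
$K{\left(o,t \right)} = \left(-1 + t\right)^{2}$
$r = - \frac{42 \sqrt{7171}}{71}$ ($r = - 6 \sqrt{69 - \frac{50}{-71}} = - 6 \sqrt{69 - - \frac{50}{71}} = - 6 \sqrt{69 + \frac{50}{71}} = - 6 \sqrt{\frac{4949}{71}} = - 6 \frac{7 \sqrt{7171}}{71} = - \frac{42 \sqrt{7171}}{71} \approx -50.093$)
$N{\left(T \right)} = -4 + \frac{T \left(2 + T\right)}{3}$ ($N{\left(T \right)} = -4 + \frac{T \left(T + 2\right)}{3} = -4 + \frac{T \left(2 + T\right)}{3}$)
$r \left(K{\left(-9,-5 \right)} + N{\left(0 \right)}\right) = - \frac{42 \sqrt{7171}}{71} \left(\left(-1 - 5\right)^{2} + \left(-4 + \frac{0^{2}}{3} + \frac{2}{3} \cdot 0\right)\right) = - \frac{42 \sqrt{7171}}{71} \left(\left(-6\right)^{2} + \left(-4 + \frac{1}{3} \cdot 0 + 0\right)\right) = - \frac{42 \sqrt{7171}}{71} \left(36 + \left(-4 + 0 + 0\right)\right) = - \frac{42 \sqrt{7171}}{71} \left(36 - 4\right) = - \frac{42 \sqrt{7171}}{71} \cdot 32 = - \frac{1344 \sqrt{7171}}{71}$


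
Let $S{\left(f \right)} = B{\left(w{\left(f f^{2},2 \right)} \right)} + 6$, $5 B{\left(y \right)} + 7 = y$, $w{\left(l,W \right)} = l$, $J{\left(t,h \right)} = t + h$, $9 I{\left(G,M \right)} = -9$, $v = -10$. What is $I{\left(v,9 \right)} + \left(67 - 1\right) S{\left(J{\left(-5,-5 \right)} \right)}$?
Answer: $- \frac{64487}{5} \approx -12897.0$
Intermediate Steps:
$I{\left(G,M \right)} = -1$ ($I{\left(G,M \right)} = \frac{1}{9} \left(-9\right) = -1$)
$J{\left(t,h \right)} = h + t$
$B{\left(y \right)} = - \frac{7}{5} + \frac{y}{5}$
$S{\left(f \right)} = \frac{23}{5} + \frac{f^{3}}{5}$ ($S{\left(f \right)} = \left(- \frac{7}{5} + \frac{f f^{2}}{5}\right) + 6 = \left(- \frac{7}{5} + \frac{f^{3}}{5}\right) + 6 = \frac{23}{5} + \frac{f^{3}}{5}$)
$I{\left(v,9 \right)} + \left(67 - 1\right) S{\left(J{\left(-5,-5 \right)} \right)} = -1 + \left(67 - 1\right) \left(\frac{23}{5} + \frac{\left(-5 - 5\right)^{3}}{5}\right) = -1 + \left(67 - 1\right) \left(\frac{23}{5} + \frac{\left(-10\right)^{3}}{5}\right) = -1 + 66 \left(\frac{23}{5} + \frac{1}{5} \left(-1000\right)\right) = -1 + 66 \left(\frac{23}{5} - 200\right) = -1 + 66 \left(- \frac{977}{5}\right) = -1 - \frac{64482}{5} = - \frac{64487}{5}$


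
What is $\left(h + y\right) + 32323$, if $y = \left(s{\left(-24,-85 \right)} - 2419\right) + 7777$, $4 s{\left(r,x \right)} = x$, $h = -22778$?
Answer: $\frac{59527}{4} \approx 14882.0$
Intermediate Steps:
$s{\left(r,x \right)} = \frac{x}{4}$
$y = \frac{21347}{4}$ ($y = \left(\frac{1}{4} \left(-85\right) - 2419\right) + 7777 = \left(- \frac{85}{4} - 2419\right) + 7777 = - \frac{9761}{4} + 7777 = \frac{21347}{4} \approx 5336.8$)
$\left(h + y\right) + 32323 = \left(-22778 + \frac{21347}{4}\right) + 32323 = - \frac{69765}{4} + 32323 = \frac{59527}{4}$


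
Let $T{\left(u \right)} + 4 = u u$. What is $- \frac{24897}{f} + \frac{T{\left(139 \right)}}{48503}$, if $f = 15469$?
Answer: $- \frac{908764518}{750292907} \approx -1.2112$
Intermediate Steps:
$T{\left(u \right)} = -4 + u^{2}$ ($T{\left(u \right)} = -4 + u u = -4 + u^{2}$)
$- \frac{24897}{f} + \frac{T{\left(139 \right)}}{48503} = - \frac{24897}{15469} + \frac{-4 + 139^{2}}{48503} = \left(-24897\right) \frac{1}{15469} + \left(-4 + 19321\right) \frac{1}{48503} = - \frac{24897}{15469} + 19317 \cdot \frac{1}{48503} = - \frac{24897}{15469} + \frac{19317}{48503} = - \frac{908764518}{750292907}$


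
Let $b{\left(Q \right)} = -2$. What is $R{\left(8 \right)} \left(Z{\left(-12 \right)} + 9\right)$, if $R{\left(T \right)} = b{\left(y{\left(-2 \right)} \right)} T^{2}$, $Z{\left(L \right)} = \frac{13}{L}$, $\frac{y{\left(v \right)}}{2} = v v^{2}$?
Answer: $- \frac{3040}{3} \approx -1013.3$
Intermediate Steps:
$y{\left(v \right)} = 2 v^{3}$ ($y{\left(v \right)} = 2 v v^{2} = 2 v^{3}$)
$R{\left(T \right)} = - 2 T^{2}$
$R{\left(8 \right)} \left(Z{\left(-12 \right)} + 9\right) = - 2 \cdot 8^{2} \left(\frac{13}{-12} + 9\right) = \left(-2\right) 64 \left(13 \left(- \frac{1}{12}\right) + 9\right) = - 128 \left(- \frac{13}{12} + 9\right) = \left(-128\right) \frac{95}{12} = - \frac{3040}{3}$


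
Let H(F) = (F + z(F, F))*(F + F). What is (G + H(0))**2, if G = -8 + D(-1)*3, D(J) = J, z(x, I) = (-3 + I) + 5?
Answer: 121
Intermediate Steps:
z(x, I) = 2 + I
H(F) = 2*F*(2 + 2*F) (H(F) = (F + (2 + F))*(F + F) = (2 + 2*F)*(2*F) = 2*F*(2 + 2*F))
G = -11 (G = -8 - 1*3 = -8 - 3 = -11)
(G + H(0))**2 = (-11 + 4*0*(1 + 0))**2 = (-11 + 4*0*1)**2 = (-11 + 0)**2 = (-11)**2 = 121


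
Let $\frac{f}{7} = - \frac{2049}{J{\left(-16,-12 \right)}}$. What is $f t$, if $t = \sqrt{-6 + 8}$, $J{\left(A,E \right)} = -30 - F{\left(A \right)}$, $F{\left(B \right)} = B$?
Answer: $\frac{2049 \sqrt{2}}{2} \approx 1448.9$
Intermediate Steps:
$J{\left(A,E \right)} = -30 - A$
$t = \sqrt{2} \approx 1.4142$
$f = \frac{2049}{2}$ ($f = 7 \left(- \frac{2049}{-30 - -16}\right) = 7 \left(- \frac{2049}{-30 + 16}\right) = 7 \left(- \frac{2049}{-14}\right) = 7 \left(\left(-2049\right) \left(- \frac{1}{14}\right)\right) = 7 \cdot \frac{2049}{14} = \frac{2049}{2} \approx 1024.5$)
$f t = \frac{2049 \sqrt{2}}{2}$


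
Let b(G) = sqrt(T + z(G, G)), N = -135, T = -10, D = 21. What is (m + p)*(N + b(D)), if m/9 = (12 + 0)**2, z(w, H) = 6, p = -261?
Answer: -139725 + 2070*I ≈ -1.3973e+5 + 2070.0*I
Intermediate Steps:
b(G) = 2*I (b(G) = sqrt(-10 + 6) = sqrt(-4) = 2*I)
m = 1296 (m = 9*(12 + 0)**2 = 9*12**2 = 9*144 = 1296)
(m + p)*(N + b(D)) = (1296 - 261)*(-135 + 2*I) = 1035*(-135 + 2*I) = -139725 + 2070*I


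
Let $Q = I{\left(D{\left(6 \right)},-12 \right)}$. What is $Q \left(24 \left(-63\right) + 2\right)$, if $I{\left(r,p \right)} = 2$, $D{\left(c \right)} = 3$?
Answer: $-3020$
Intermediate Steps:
$Q = 2$
$Q \left(24 \left(-63\right) + 2\right) = 2 \left(24 \left(-63\right) + 2\right) = 2 \left(-1512 + 2\right) = 2 \left(-1510\right) = -3020$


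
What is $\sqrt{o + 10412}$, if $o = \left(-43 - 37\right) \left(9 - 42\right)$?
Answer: $2 \sqrt{3263} \approx 114.25$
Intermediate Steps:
$o = 2640$ ($o = \left(-80\right) \left(-33\right) = 2640$)
$\sqrt{o + 10412} = \sqrt{2640 + 10412} = \sqrt{13052} = 2 \sqrt{3263}$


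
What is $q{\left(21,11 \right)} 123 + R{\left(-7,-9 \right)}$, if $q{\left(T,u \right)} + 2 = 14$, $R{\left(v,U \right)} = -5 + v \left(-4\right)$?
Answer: $1499$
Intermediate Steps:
$R{\left(v,U \right)} = -5 - 4 v$
$q{\left(T,u \right)} = 12$ ($q{\left(T,u \right)} = -2 + 14 = 12$)
$q{\left(21,11 \right)} 123 + R{\left(-7,-9 \right)} = 12 \cdot 123 - -23 = 1476 + \left(-5 + 28\right) = 1476 + 23 = 1499$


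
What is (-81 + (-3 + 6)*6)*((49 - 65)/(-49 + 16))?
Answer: -336/11 ≈ -30.545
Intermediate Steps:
(-81 + (-3 + 6)*6)*((49 - 65)/(-49 + 16)) = (-81 + 3*6)*(-16/(-33)) = (-81 + 18)*(-16*(-1/33)) = -63*16/33 = -336/11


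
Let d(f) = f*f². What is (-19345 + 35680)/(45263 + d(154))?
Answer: 5445/1232509 ≈ 0.0044178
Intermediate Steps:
d(f) = f³
(-19345 + 35680)/(45263 + d(154)) = (-19345 + 35680)/(45263 + 154³) = 16335/(45263 + 3652264) = 16335/3697527 = 16335*(1/3697527) = 5445/1232509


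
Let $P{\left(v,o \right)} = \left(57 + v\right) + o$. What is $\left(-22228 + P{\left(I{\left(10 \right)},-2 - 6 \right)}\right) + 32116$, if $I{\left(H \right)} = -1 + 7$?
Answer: $9943$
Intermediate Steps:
$I{\left(H \right)} = 6$
$P{\left(v,o \right)} = 57 + o + v$
$\left(-22228 + P{\left(I{\left(10 \right)},-2 - 6 \right)}\right) + 32116 = \left(-22228 + \left(57 - 8 + 6\right)\right) + 32116 = \left(-22228 + 55\right) + 32116 = -22173 + 32116 = 9943$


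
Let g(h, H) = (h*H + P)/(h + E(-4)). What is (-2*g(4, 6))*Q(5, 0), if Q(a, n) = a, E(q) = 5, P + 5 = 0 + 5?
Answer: -80/3 ≈ -26.667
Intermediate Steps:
P = 0 (P = -5 + (0 + 5) = -5 + 5 = 0)
g(h, H) = H*h/(5 + h) (g(h, H) = (h*H + 0)/(h + 5) = (H*h + 0)/(5 + h) = (H*h)/(5 + h) = H*h/(5 + h))
(-2*g(4, 6))*Q(5, 0) = -12*4/(5 + 4)*5 = -12*4/9*5 = -2*8/3*5 = -16/3*5 = -80/3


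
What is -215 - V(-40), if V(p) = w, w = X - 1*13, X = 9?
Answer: -211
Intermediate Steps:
w = -4 (w = 9 - 1*13 = 9 - 13 = -4)
V(p) = -4
-215 - V(-40) = -215 - 1*(-4) = -215 + 4 = -211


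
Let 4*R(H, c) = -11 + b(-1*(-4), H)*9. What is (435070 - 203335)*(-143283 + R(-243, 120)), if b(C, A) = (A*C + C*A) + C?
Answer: -136863386205/4 ≈ -3.4216e+10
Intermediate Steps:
b(C, A) = C + 2*A*C (b(C, A) = (A*C + A*C) + C = 2*A*C + C = C + 2*A*C)
R(H, c) = 25/4 + 18*H (R(H, c) = (-11 + ((-1*(-4))*(1 + 2*H))*9)/4 = (-11 + (4*(1 + 2*H))*9)/4 = (-11 + (4 + 8*H)*9)/4 = (-11 + (36 + 72*H))/4 = (25 + 72*H)/4 = 25/4 + 18*H)
(435070 - 203335)*(-143283 + R(-243, 120)) = (435070 - 203335)*(-143283 + (25/4 + 18*(-243))) = 231735*(-143283 + (25/4 - 4374)) = 231735*(-143283 - 17471/4) = 231735*(-590603/4) = -136863386205/4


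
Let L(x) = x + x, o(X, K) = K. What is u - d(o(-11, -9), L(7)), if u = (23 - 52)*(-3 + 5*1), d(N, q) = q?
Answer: -72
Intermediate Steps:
L(x) = 2*x
u = -58 (u = -29*(-3 + 5) = -29*2 = -58)
u - d(o(-11, -9), L(7)) = -58 - 2*7 = -58 - 1*14 = -58 - 14 = -72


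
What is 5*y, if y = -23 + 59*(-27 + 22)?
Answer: -1590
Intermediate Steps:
y = -318 (y = -23 + 59*(-5) = -23 - 295 = -318)
5*y = 5*(-318) = -1590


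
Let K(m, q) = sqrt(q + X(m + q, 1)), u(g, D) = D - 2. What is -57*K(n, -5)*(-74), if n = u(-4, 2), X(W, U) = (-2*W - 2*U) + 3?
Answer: 4218*sqrt(6) ≈ 10332.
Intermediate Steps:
X(W, U) = 3 - 2*U - 2*W (X(W, U) = (-2*U - 2*W) + 3 = 3 - 2*U - 2*W)
u(g, D) = -2 + D
n = 0 (n = -2 + 2 = 0)
K(m, q) = sqrt(1 - q - 2*m) (K(m, q) = sqrt(q + (3 - 2*1 - 2*(m + q))) = sqrt(q + (3 - 2 + (-2*m - 2*q))) = sqrt(q + (1 - 2*m - 2*q)) = sqrt(1 - q - 2*m))
-57*K(n, -5)*(-74) = -57*sqrt(1 - 1*(-5) - 2*0)*(-74) = -57*sqrt(1 + 5 + 0)*(-74) = -57*sqrt(6)*(-74) = 4218*sqrt(6)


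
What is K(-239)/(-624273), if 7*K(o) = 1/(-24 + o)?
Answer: 1/1149286593 ≈ 8.7010e-10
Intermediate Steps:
K(o) = 1/(7*(-24 + o))
K(-239)/(-624273) = (1/(7*(-24 - 239)))/(-624273) = ((1/7)/(-263))*(-1/624273) = ((1/7)*(-1/263))*(-1/624273) = -1/1841*(-1/624273) = 1/1149286593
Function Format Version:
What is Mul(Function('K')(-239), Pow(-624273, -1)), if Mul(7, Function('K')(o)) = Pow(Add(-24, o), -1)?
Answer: Rational(1, 1149286593) ≈ 8.7010e-10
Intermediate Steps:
Function('K')(o) = Mul(Rational(1, 7), Pow(Add(-24, o), -1))
Mul(Function('K')(-239), Pow(-624273, -1)) = Mul(Mul(Rational(1, 7), Pow(Add(-24, -239), -1)), Pow(-624273, -1)) = Mul(Mul(Rational(1, 7), Pow(-263, -1)), Rational(-1, 624273)) = Mul(Mul(Rational(1, 7), Rational(-1, 263)), Rational(-1, 624273)) = Mul(Rational(-1, 1841), Rational(-1, 624273)) = Rational(1, 1149286593)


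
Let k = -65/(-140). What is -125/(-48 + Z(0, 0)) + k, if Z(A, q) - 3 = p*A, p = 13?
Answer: 817/252 ≈ 3.2421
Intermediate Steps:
Z(A, q) = 3 + 13*A
k = 13/28 (k = -65*(-1/140) = 13/28 ≈ 0.46429)
-125/(-48 + Z(0, 0)) + k = -125/(-48 + (3 + 13*0)) + 13/28 = -125/(-48 + (3 + 0)) + 13/28 = -125/(-48 + 3) + 13/28 = -125/(-45) + 13/28 = -125*(-1/45) + 13/28 = 25/9 + 13/28 = 817/252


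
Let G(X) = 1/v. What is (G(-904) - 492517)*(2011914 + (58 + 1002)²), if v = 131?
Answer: -202302504149164/131 ≈ -1.5443e+12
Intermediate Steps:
G(X) = 1/131
(G(-904) - 492517)*(2011914 + (58 + 1002)²) = (1/131 - 492517)*(2011914 + (58 + 1002)²) = -64519726*(2011914 + 1060²)/131 = -64519726*(2011914 + 1123600)/131 = -64519726/131*3135514 = -202302504149164/131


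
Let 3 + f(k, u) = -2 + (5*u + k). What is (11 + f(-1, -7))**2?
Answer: 900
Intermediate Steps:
f(k, u) = -5 + k + 5*u (f(k, u) = -3 + (-2 + (5*u + k)) = -3 + (-2 + (k + 5*u)) = -3 + (-2 + k + 5*u) = -5 + k + 5*u)
(11 + f(-1, -7))**2 = (11 + (-5 - 1 + 5*(-7)))**2 = (11 + (-5 - 1 - 35))**2 = (11 - 41)**2 = (-30)**2 = 900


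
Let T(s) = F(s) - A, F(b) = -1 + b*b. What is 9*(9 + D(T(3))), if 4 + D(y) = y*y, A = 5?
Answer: 126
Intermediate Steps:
F(b) = -1 + b²
T(s) = -6 + s² (T(s) = (-1 + s²) - 1*5 = (-1 + s²) - 5 = -6 + s²)
D(y) = -4 + y² (D(y) = -4 + y*y = -4 + y²)
9*(9 + D(T(3))) = 9*(9 + (-4 + (-6 + 3²)²)) = 9*(9 + (-4 + (-6 + 9)²)) = 9*(9 + (-4 + 3²)) = 9*(9 + (-4 + 9)) = 9*(9 + 5) = 9*14 = 126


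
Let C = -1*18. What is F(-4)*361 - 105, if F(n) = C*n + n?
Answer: 24443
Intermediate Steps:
C = -18
F(n) = -17*n (F(n) = -18*n + n = -17*n)
F(-4)*361 - 105 = -17*(-4)*361 - 105 = 68*361 - 105 = 24548 - 105 = 24443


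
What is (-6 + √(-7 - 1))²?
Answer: 28 - 24*I*√2 ≈ 28.0 - 33.941*I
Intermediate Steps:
(-6 + √(-7 - 1))² = (-6 + √(-8))² = (-6 + 2*I*√2)²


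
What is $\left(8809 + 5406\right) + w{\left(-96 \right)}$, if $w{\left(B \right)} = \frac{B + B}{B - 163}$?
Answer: $\frac{3681877}{259} \approx 14216.0$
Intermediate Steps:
$w{\left(B \right)} = \frac{2 B}{-163 + B}$
$\left(8809 + 5406\right) + w{\left(-96 \right)} = \left(8809 + 5406\right) + 2 \left(-96\right) \frac{1}{-163 - 96} = 14215 + 2 \left(-96\right) \frac{1}{-259} = 14215 + 2 \left(-96\right) \left(- \frac{1}{259}\right) = 14215 + \frac{192}{259} = \frac{3681877}{259}$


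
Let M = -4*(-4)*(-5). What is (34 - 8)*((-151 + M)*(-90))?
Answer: 540540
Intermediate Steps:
M = -80 (M = 16*(-5) = -80)
(34 - 8)*((-151 + M)*(-90)) = (34 - 8)*((-151 - 80)*(-90)) = 26*(-231*(-90)) = 26*20790 = 540540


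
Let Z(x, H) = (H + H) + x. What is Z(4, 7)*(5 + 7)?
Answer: 216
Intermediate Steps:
Z(x, H) = x + 2*H (Z(x, H) = 2*H + x = x + 2*H)
Z(4, 7)*(5 + 7) = (4 + 2*7)*(5 + 7) = (4 + 14)*12 = 18*12 = 216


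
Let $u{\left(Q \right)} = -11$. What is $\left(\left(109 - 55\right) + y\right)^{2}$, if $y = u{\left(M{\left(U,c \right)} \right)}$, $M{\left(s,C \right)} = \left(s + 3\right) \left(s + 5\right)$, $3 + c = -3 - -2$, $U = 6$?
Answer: $1849$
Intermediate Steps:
$c = -4$ ($c = -3 - 1 = -4$)
$M{\left(s,C \right)} = \left(3 + s\right) \left(5 + s\right)$
$y = -11$
$\left(\left(109 - 55\right) + y\right)^{2} = \left(\left(109 - 55\right) - 11\right)^{2} = \left(54 - 11\right)^{2} = 43^{2} = 1849$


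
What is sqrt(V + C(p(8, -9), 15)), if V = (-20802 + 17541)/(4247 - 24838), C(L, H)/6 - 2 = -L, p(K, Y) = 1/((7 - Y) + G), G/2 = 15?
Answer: sqrt(2697749591178)/473593 ≈ 3.4681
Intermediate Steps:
G = 30 (G = 2*15 = 30)
p(K, Y) = 1/(37 - Y) (p(K, Y) = 1/((7 - Y) + 30) = 1/(37 - Y))
C(L, H) = 12 - 6*L (C(L, H) = 12 + 6*(-L) = 12 - 6*L)
V = 3261/20591 (V = -3261/(-20591) = -3261*(-1/20591) = 3261/20591 ≈ 0.15837)
sqrt(V + C(p(8, -9), 15)) = sqrt(3261/20591 + (12 - 6/(37 - 1*(-9)))) = sqrt(3261/20591 + (12 - 6/(37 + 9))) = sqrt(3261/20591 + (12 - 6/46)) = sqrt(3261/20591 + (12 - 6*1/46)) = sqrt(3261/20591 + (12 - 3/23)) = sqrt(3261/20591 + 273/23) = sqrt(5696346/473593) = sqrt(2697749591178)/473593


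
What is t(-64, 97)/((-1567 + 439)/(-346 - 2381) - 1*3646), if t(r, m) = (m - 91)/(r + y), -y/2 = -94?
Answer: -2727/205457956 ≈ -1.3273e-5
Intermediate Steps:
y = 188 (y = -2*(-94) = 188)
t(r, m) = (-91 + m)/(188 + r) (t(r, m) = (m - 91)/(r + 188) = (-91 + m)/(188 + r))
t(-64, 97)/((-1567 + 439)/(-346 - 2381) - 1*3646) = ((-91 + 97)/(188 - 64))/((-1567 + 439)/(-346 - 2381) - 1*3646) = (6/124)/(-1128/(-2727) - 3646) = ((1/124)*6)/(-1128*(-1/2727) - 3646) = 3/(62*(376/909 - 3646)) = 3/(62*(-3313838/909)) = (3/62)*(-909/3313838) = -2727/205457956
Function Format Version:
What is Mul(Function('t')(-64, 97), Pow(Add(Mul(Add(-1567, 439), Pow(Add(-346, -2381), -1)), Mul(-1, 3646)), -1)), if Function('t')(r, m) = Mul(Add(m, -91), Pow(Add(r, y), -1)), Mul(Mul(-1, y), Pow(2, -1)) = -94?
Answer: Rational(-2727, 205457956) ≈ -1.3273e-5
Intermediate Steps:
y = 188 (y = Mul(-2, -94) = 188)
Function('t')(r, m) = Mul(Pow(Add(188, r), -1), Add(-91, m)) (Function('t')(r, m) = Mul(Add(m, -91), Pow(Add(r, 188), -1)) = Mul(Add(-91, m), Pow(Add(188, r), -1)) = Mul(Pow(Add(188, r), -1), Add(-91, m)))
Mul(Function('t')(-64, 97), Pow(Add(Mul(Add(-1567, 439), Pow(Add(-346, -2381), -1)), Mul(-1, 3646)), -1)) = Mul(Mul(Pow(Add(188, -64), -1), Add(-91, 97)), Pow(Add(Mul(Add(-1567, 439), Pow(Add(-346, -2381), -1)), Mul(-1, 3646)), -1)) = Mul(Mul(Pow(124, -1), 6), Pow(Add(Mul(-1128, Pow(-2727, -1)), -3646), -1)) = Mul(Mul(Rational(1, 124), 6), Pow(Add(Mul(-1128, Rational(-1, 2727)), -3646), -1)) = Mul(Rational(3, 62), Pow(Add(Rational(376, 909), -3646), -1)) = Mul(Rational(3, 62), Pow(Rational(-3313838, 909), -1)) = Mul(Rational(3, 62), Rational(-909, 3313838)) = Rational(-2727, 205457956)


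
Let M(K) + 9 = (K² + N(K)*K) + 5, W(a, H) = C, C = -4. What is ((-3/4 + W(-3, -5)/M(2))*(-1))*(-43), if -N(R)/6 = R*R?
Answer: -86/3 ≈ -28.667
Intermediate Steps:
N(R) = -6*R² (N(R) = -6*R*R = -6*R²)
W(a, H) = -4
M(K) = -4 + K² - 6*K³ (M(K) = -9 + ((K² + (-6*K²)*K) + 5) = -9 + ((K² - 6*K³) + 5) = -9 + (5 + K² - 6*K³) = -4 + K² - 6*K³)
((-3/4 + W(-3, -5)/M(2))*(-1))*(-43) = ((-3/4 - 4/(-4 + 2² - 6*2³))*(-1))*(-43) = ((-3*¼ - 4/(-4 + 4 - 6*8))*(-1))*(-43) = ((-¾ - 4/(-4 + 4 - 48))*(-1))*(-43) = ((-¾ - 4/(-48))*(-1))*(-43) = ((-¾ - 4*(-1/48))*(-1))*(-43) = ((-¾ + 1/12)*(-1))*(-43) = -⅔*(-1)*(-43) = (⅔)*(-43) = -86/3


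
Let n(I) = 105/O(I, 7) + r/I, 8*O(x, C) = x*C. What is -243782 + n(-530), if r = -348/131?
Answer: -8462899816/34715 ≈ -2.4378e+5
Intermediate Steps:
r = -348/131 (r = -348*1/131 = -348/131 ≈ -2.6565)
O(x, C) = C*x/8 (O(x, C) = (x*C)/8 = (C*x)/8 = C*x/8)
n(I) = 15372/(131*I) (n(I) = 105/(((1/8)*7*I)) - 348/(131*I) = 105/((7*I/8)) - 348/(131*I) = 105*(8/(7*I)) - 348/(131*I) = 120/I - 348/(131*I) = 15372/(131*I))
-243782 + n(-530) = -243782 + (15372/131)/(-530) = -243782 + (15372/131)*(-1/530) = -243782 - 7686/34715 = -8462899816/34715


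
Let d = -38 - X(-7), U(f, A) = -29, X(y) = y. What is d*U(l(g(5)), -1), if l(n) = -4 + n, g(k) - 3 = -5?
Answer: 899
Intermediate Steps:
g(k) = -2 (g(k) = 3 - 5 = -2)
d = -31 (d = -38 - 1*(-7) = -38 + 7 = -31)
d*U(l(g(5)), -1) = -31*(-29) = 899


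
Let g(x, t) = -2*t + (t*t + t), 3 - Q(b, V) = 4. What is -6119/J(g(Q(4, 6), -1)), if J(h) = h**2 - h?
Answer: -6119/2 ≈ -3059.5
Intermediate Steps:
Q(b, V) = -1 (Q(b, V) = 3 - 1*4 = 3 - 4 = -1)
g(x, t) = t**2 - t (g(x, t) = -2*t + (t**2 + t) = -2*t + (t + t**2) = t**2 - t)
-6119/J(g(Q(4, 6), -1)) = -6119*(-1/((-1 - 1)*(-1 - (-1 - 1)))) = -6119*1/(2*(-1 - 1*(-2))) = -6119*1/(2*(-1 + 2)) = -6119/(2*1) = -6119/2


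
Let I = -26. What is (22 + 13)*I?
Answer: -910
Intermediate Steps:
(22 + 13)*I = (22 + 13)*(-26) = 35*(-26) = -910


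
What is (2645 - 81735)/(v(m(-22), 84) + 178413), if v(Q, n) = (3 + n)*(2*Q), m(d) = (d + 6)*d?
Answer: -79090/239661 ≈ -0.33001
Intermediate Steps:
m(d) = d*(6 + d) (m(d) = (6 + d)*d = d*(6 + d))
v(Q, n) = 2*Q*(3 + n)
(2645 - 81735)/(v(m(-22), 84) + 178413) = (2645 - 81735)/(2*(-22*(6 - 22))*(3 + 84) + 178413) = -79090/(2*(-22*(-16))*87 + 178413) = -79090/(2*352*87 + 178413) = -79090/(61248 + 178413) = -79090/239661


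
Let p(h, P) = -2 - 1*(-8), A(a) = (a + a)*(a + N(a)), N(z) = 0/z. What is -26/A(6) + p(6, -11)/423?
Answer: -587/1692 ≈ -0.34693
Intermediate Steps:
N(z) = 0
A(a) = 2*a² (A(a) = (a + a)*(a + 0) = (2*a)*a = 2*a²)
p(h, P) = 6 (p(h, P) = -2 + 8 = 6)
-26/A(6) + p(6, -11)/423 = -26/(2*6²) + 6/423 = -26/(2*36) + 6*(1/423) = -26/72 + 2/141 = -26*1/72 + 2/141 = -13/36 + 2/141 = -587/1692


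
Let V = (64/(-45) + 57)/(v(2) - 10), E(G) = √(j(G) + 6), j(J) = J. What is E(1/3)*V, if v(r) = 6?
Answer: -2501*√57/540 ≈ -34.967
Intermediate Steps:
E(G) = √(6 + G) (E(G) = √(G + 6) = √(6 + G))
V = -2501/180 (V = (64/(-45) + 57)/(6 - 10) = (64*(-1/45) + 57)/(-4) = (-64/45 + 57)*(-¼) = (2501/45)*(-¼) = -2501/180 ≈ -13.894)
E(1/3)*V = √(6 + 1/3)*(-2501/180) = √(6 + ⅓)*(-2501/180) = √(19/3)*(-2501/180) = (√57/3)*(-2501/180) = -2501*√57/540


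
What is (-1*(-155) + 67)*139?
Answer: 30858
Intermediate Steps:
(-1*(-155) + 67)*139 = (155 + 67)*139 = 222*139 = 30858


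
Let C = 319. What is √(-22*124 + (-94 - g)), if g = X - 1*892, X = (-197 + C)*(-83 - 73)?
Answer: √17102 ≈ 130.77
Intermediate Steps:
X = -19032 (X = (-197 + 319)*(-83 - 73) = 122*(-156) = -19032)
g = -19924 (g = -19032 - 1*892 = -19032 - 892 = -19924)
√(-22*124 + (-94 - g)) = √(-22*124 + (-94 - 1*(-19924))) = √(-2728 + (-94 + 19924)) = √(-2728 + 19830) = √17102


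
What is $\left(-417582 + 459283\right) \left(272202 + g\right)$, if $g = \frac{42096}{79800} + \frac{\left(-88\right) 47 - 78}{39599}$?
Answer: $\frac{213509046805487378}{18809525} \approx 1.1351 \cdot 10^{10}$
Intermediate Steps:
$g = \frac{7920728}{18809525}$ ($g = 42096 \cdot \frac{1}{79800} + \left(-4136 - 78\right) \frac{1}{39599} = \frac{1754}{3325} - \frac{602}{5657} = \frac{7920728}{18809525} \approx 0.4211$)
$\left(-417582 + 459283\right) \left(272202 + g\right) = \left(-417582 + 459283\right) \left(272202 + \frac{7920728}{18809525}\right) = 41701 \cdot \frac{5119998244778}{18809525} = \frac{213509046805487378}{18809525}$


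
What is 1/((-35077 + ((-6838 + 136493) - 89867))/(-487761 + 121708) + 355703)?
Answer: 366053/130206145548 ≈ 2.8113e-6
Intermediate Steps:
1/((-35077 + ((-6838 + 136493) - 89867))/(-487761 + 121708) + 355703) = 1/((-35077 + (129655 - 89867))/(-366053) + 355703) = 1/((-35077 + 39788)*(-1/366053) + 355703) = 1/(4711*(-1/366053) + 355703) = 1/(-4711/366053 + 355703) = 1/(130206145548/366053) = 366053/130206145548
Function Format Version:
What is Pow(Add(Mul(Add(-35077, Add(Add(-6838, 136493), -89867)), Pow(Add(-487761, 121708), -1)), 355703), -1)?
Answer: Rational(366053, 130206145548) ≈ 2.8113e-6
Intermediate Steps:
Pow(Add(Mul(Add(-35077, Add(Add(-6838, 136493), -89867)), Pow(Add(-487761, 121708), -1)), 355703), -1) = Pow(Add(Mul(Add(-35077, Add(129655, -89867)), Pow(-366053, -1)), 355703), -1) = Pow(Add(Mul(Add(-35077, 39788), Rational(-1, 366053)), 355703), -1) = Pow(Add(Mul(4711, Rational(-1, 366053)), 355703), -1) = Pow(Add(Rational(-4711, 366053), 355703), -1) = Pow(Rational(130206145548, 366053), -1) = Rational(366053, 130206145548)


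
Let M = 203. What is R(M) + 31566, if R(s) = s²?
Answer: 72775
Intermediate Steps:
R(M) + 31566 = 203² + 31566 = 41209 + 31566 = 72775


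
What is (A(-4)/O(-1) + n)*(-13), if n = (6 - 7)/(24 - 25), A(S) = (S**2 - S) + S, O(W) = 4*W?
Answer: 39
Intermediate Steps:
A(S) = S**2
n = 1 (n = -1/(-1) = -1*(-1) = 1)
(A(-4)/O(-1) + n)*(-13) = ((-4)**2/((4*(-1))) + 1)*(-13) = (16/(-4) + 1)*(-13) = (16*(-1/4) + 1)*(-13) = (-4 + 1)*(-13) = -3*(-13) = 39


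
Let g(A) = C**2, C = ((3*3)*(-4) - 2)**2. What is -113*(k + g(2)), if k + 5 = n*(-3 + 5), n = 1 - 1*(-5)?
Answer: -235621159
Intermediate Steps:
C = 1444 (C = (9*(-4) - 2)**2 = (-36 - 2)**2 = (-38)**2 = 1444)
n = 6 (n = 1 + 5 = 6)
g(A) = 2085136 (g(A) = 1444**2 = 2085136)
k = 7 (k = -5 + 6*(-3 + 5) = -5 + 6*2 = -5 + 12 = 7)
-113*(k + g(2)) = -113*(7 + 2085136) = -113*2085143 = -235621159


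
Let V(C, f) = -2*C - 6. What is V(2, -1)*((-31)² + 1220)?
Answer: -21810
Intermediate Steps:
V(C, f) = -6 - 2*C
V(2, -1)*((-31)² + 1220) = (-6 - 2*2)*((-31)² + 1220) = (-6 - 4)*(961 + 1220) = -10*2181 = -21810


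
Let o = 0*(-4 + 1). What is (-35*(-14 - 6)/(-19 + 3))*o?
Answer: 0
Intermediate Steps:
o = 0 (o = 0*(-3) = 0)
(-35*(-14 - 6)/(-19 + 3))*o = -35*(-14 - 6)/(-19 + 3)*0 = -(-700)/(-16)*0 = -(-700)*(-1)/16*0 = -35*5/4*0 = -175/4*0 = 0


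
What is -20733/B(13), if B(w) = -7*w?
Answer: 20733/91 ≈ 227.84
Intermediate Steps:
-20733/B(13) = -20733/((-7*13)) = -20733/(-91) = -20733*(-1/91) = 20733/91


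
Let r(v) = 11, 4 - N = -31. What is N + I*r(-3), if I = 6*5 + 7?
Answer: 442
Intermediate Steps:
N = 35 (N = 4 - 1*(-31) = 4 + 31 = 35)
I = 37 (I = 30 + 7 = 37)
N + I*r(-3) = 35 + 37*11 = 35 + 407 = 442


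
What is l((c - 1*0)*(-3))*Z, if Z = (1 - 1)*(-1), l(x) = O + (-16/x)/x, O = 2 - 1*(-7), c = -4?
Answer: 0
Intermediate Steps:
O = 9 (O = 2 + 7 = 9)
l(x) = 9 - 16/x² (l(x) = 9 + (-16/x)/x = 9 - 16/x²)
Z = 0 (Z = 0*(-1) = 0)
l((c - 1*0)*(-3))*Z = (9 - 16*1/(9*(-4 - 1*0)²))*0 = (9 - 16*1/(9*(-4 + 0)²))*0 = (9 - 16/(-4*(-3))²)*0 = (9 - 16/12²)*0 = (9 - 16*1/144)*0 = (9 - ⅑)*0 = (80/9)*0 = 0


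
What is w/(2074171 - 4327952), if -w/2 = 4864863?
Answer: 9729726/2253781 ≈ 4.3171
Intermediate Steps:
w = -9729726 (w = -2*4864863 = -9729726)
w/(2074171 - 4327952) = -9729726/(2074171 - 4327952) = -9729726/(-2253781) = -9729726*(-1/2253781) = 9729726/2253781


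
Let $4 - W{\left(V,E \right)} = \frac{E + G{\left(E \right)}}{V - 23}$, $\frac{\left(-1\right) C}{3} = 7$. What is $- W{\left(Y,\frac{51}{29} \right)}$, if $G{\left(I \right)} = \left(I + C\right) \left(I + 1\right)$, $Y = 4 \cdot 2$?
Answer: $- \frac{2433}{4205} \approx -0.5786$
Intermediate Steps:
$C = -21$ ($C = \left(-3\right) 7 = -21$)
$Y = 8$
$G{\left(I \right)} = \left(1 + I\right) \left(-21 + I\right)$ ($G{\left(I \right)} = \left(I - 21\right) \left(I + 1\right) = \left(-21 + I\right) \left(1 + I\right) = \left(1 + I\right) \left(-21 + I\right)$)
$W{\left(V,E \right)} = 4 - \frac{-21 + E^{2} - 19 E}{-23 + V}$ ($W{\left(V,E \right)} = 4 - \frac{E - \left(21 - E^{2} + 20 E\right)}{V - 23} = 4 - \frac{-21 + E^{2} - 19 E}{-23 + V}$)
$- W{\left(Y,\frac{51}{29} \right)} = - \frac{-71 - \left(\frac{51}{29}\right)^{2} + 4 \cdot 8 + 19 \cdot \frac{51}{29}}{-23 + 8} = - \frac{-71 - \left(51 \cdot \frac{1}{29}\right)^{2} + 32 + 19 \cdot 51 \cdot \frac{1}{29}}{-15} = - \frac{\left(-1\right) \left(-71 - \left(\frac{51}{29}\right)^{2} + 32 + 19 \cdot \frac{51}{29}\right)}{15} = - \frac{\left(-1\right) \left(-71 - \frac{2601}{841} + 32 + \frac{969}{29}\right)}{15} = - \frac{\left(-1\right) \left(-7299\right)}{15 \cdot 841} = \left(-1\right) \frac{2433}{4205} = - \frac{2433}{4205}$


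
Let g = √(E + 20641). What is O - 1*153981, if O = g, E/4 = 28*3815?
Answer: -153981 + 3*√49769 ≈ -1.5331e+5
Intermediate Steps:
E = 427280 (E = 4*(28*3815) = 4*106820 = 427280)
g = 3*√49769 (g = √(427280 + 20641) = √447921 = 3*√49769 ≈ 669.27)
O = 3*√49769 ≈ 669.27
O - 1*153981 = 3*√49769 - 1*153981 = 3*√49769 - 153981 = -153981 + 3*√49769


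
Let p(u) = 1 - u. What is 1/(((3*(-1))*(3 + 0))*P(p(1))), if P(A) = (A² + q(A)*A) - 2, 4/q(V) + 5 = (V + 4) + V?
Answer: 1/18 ≈ 0.055556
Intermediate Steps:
q(V) = 4/(-1 + 2*V) (q(V) = 4/(-5 + ((V + 4) + V)) = 4/(-5 + ((4 + V) + V)) = 4/(-5 + (4 + 2*V)) = 4/(-1 + 2*V))
P(A) = -2 + A² + 4*A/(-1 + 2*A) (P(A) = (A² + (4/(-1 + 2*A))*A) - 2 = (A² + 4*A/(-1 + 2*A)) - 2 = -2 + A² + 4*A/(-1 + 2*A))
1/(((3*(-1))*(3 + 0))*P(p(1))) = 1/(((3*(-1))*(3 + 0))*((2 - (1 - 1*1)² + 2*(1 - 1*1)³)/(-1 + 2*(1 - 1*1)))) = 1/((-3*3)*((2 - (1 - 1)² + 2*(1 - 1)³)/(-1 + 2*(1 - 1)))) = 1/(-9*(2 - 1*0² + 2*0³)/(-1 + 2*0)) = 1/(-9*(2 - 1*0 + 2*0)/(-1 + 0)) = 1/(-9*(2 + 0 + 0)/(-1)) = 1/(-(-9)*2) = 1/(-9*(-2)) = 1/18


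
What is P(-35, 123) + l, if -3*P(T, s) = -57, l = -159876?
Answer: -159857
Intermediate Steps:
P(T, s) = 19 (P(T, s) = -1/3*(-57) = 19)
P(-35, 123) + l = 19 - 159876 = -159857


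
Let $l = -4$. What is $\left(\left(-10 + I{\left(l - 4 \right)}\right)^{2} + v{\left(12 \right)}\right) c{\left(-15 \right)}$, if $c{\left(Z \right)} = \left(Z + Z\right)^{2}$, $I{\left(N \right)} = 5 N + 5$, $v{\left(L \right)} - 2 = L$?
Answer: $1835100$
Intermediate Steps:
$v{\left(L \right)} = 2 + L$
$I{\left(N \right)} = 5 + 5 N$
$c{\left(Z \right)} = 4 Z^{2}$ ($c{\left(Z \right)} = \left(2 Z\right)^{2} = 4 Z^{2}$)
$\left(\left(-10 + I{\left(l - 4 \right)}\right)^{2} + v{\left(12 \right)}\right) c{\left(-15 \right)} = \left(\left(-10 + \left(5 + 5 \left(-4 - 4\right)\right)\right)^{2} + \left(2 + 12\right)\right) 4 \left(-15\right)^{2} = \left(\left(-10 + \left(5 + 5 \left(-8\right)\right)\right)^{2} + 14\right) 4 \cdot 225 = \left(\left(-10 + \left(5 - 40\right)\right)^{2} + 14\right) 900 = \left(\left(-10 - 35\right)^{2} + 14\right) 900 = \left(\left(-45\right)^{2} + 14\right) 900 = \left(2025 + 14\right) 900 = 2039 \cdot 900 = 1835100$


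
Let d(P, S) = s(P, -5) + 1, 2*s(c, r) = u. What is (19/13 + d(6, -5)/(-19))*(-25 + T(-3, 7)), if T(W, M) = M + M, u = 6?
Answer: -3399/247 ≈ -13.761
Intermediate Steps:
s(c, r) = 3 (s(c, r) = (½)*6 = 3)
d(P, S) = 4 (d(P, S) = 3 + 1 = 4)
T(W, M) = 2*M
(19/13 + d(6, -5)/(-19))*(-25 + T(-3, 7)) = (19/13 + 4/(-19))*(-25 + 2*7) = (19*(1/13) + 4*(-1/19))*(-25 + 14) = (19/13 - 4/19)*(-11) = (309/247)*(-11) = -3399/247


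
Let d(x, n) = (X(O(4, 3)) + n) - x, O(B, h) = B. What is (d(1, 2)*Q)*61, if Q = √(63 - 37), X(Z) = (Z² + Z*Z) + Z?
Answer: 2257*√26 ≈ 11508.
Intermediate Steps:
X(Z) = Z + 2*Z² (X(Z) = (Z² + Z²) + Z = 2*Z² + Z = Z + 2*Z²)
Q = √26 ≈ 5.0990
d(x, n) = 36 + n - x (d(x, n) = (4*(1 + 2*4) + n) - x = (4*(1 + 8) + n) - x = (4*9 + n) - x = (36 + n) - x = 36 + n - x)
(d(1, 2)*Q)*61 = ((36 + 2 - 1*1)*√26)*61 = ((36 + 2 - 1)*√26)*61 = (37*√26)*61 = 2257*√26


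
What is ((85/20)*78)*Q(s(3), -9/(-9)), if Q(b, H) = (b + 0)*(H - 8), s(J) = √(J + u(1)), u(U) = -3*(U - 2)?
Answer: -4641*√6/2 ≈ -5684.0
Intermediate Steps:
u(U) = 6 - 3*U (u(U) = -3*(-2 + U) = 6 - 3*U)
s(J) = √(3 + J) (s(J) = √(J + (6 - 3*1)) = √(J + (6 - 3)) = √(J + 3) = √(3 + J))
Q(b, H) = b*(-8 + H)
((85/20)*78)*Q(s(3), -9/(-9)) = ((85/20)*78)*(√(3 + 3)*(-8 - 9/(-9))) = ((85*(1/20))*78)*(√6*(-8 - 9*(-⅑))) = ((17/4)*78)*(√6*(-8 + 1)) = 663*(√6*(-7))/2 = 663*(-7*√6)/2 = -4641*√6/2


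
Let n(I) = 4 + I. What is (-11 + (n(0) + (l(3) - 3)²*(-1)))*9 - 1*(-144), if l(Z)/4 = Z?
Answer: -648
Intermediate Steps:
l(Z) = 4*Z
(-11 + (n(0) + (l(3) - 3)²*(-1)))*9 - 1*(-144) = (-11 + ((4 + 0) + (4*3 - 3)²*(-1)))*9 - 1*(-144) = (-11 + (4 + (12 - 3)²*(-1)))*9 + 144 = (-11 + (4 + 9²*(-1)))*9 + 144 = (-11 + (4 + 81*(-1)))*9 + 144 = (-11 + (4 - 81))*9 + 144 = (-11 - 77)*9 + 144 = -88*9 + 144 = -792 + 144 = -648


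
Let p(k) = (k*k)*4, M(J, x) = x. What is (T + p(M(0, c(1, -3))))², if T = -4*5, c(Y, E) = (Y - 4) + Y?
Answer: 16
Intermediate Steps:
c(Y, E) = -4 + 2*Y (c(Y, E) = (-4 + Y) + Y = -4 + 2*Y)
p(k) = 4*k² (p(k) = k²*4 = 4*k²)
T = -20
(T + p(M(0, c(1, -3))))² = (-20 + 4*(-4 + 2*1)²)² = (-20 + 4*(-4 + 2)²)² = (-20 + 4*(-2)²)² = (-20 + 4*4)² = (-20 + 16)² = (-4)² = 16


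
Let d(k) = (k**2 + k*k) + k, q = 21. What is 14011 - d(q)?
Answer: 13108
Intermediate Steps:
d(k) = k + 2*k**2 (d(k) = (k**2 + k**2) + k = 2*k**2 + k = k + 2*k**2)
14011 - d(q) = 14011 - 21*(1 + 2*21) = 14011 - 21*(1 + 42) = 14011 - 21*43 = 14011 - 1*903 = 14011 - 903 = 13108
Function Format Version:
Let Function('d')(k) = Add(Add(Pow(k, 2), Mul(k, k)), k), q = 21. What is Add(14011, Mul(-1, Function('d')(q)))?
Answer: 13108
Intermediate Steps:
Function('d')(k) = Add(k, Mul(2, Pow(k, 2))) (Function('d')(k) = Add(Add(Pow(k, 2), Pow(k, 2)), k) = Add(Mul(2, Pow(k, 2)), k) = Add(k, Mul(2, Pow(k, 2))))
Add(14011, Mul(-1, Function('d')(q))) = Add(14011, Mul(-1, Mul(21, Add(1, Mul(2, 21))))) = Add(14011, Mul(-1, Mul(21, Add(1, 42)))) = Add(14011, Mul(-1, Mul(21, 43))) = Add(14011, Mul(-1, 903)) = Add(14011, -903) = 13108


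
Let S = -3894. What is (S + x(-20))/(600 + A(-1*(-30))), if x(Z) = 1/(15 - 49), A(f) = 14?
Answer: -132397/20876 ≈ -6.3421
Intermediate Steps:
x(Z) = -1/34 (x(Z) = 1/(-34) = -1/34)
(S + x(-20))/(600 + A(-1*(-30))) = (-3894 - 1/34)/(600 + 14) = -132397/34/614 = -132397/34*1/614 = -132397/20876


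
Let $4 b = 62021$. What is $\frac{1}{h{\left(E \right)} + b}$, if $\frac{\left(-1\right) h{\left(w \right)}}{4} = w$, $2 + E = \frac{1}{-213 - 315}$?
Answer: $\frac{66}{1023875} \approx 6.4461 \cdot 10^{-5}$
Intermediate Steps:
$b = \frac{62021}{4}$ ($b = \frac{1}{4} \cdot 62021 = \frac{62021}{4} \approx 15505.0$)
$E = - \frac{1057}{528}$ ($E = -2 + \frac{1}{-213 - 315} = -2 + \frac{1}{-528} = -2 - \frac{1}{528} = - \frac{1057}{528} \approx -2.0019$)
$h{\left(w \right)} = - 4 w$
$\frac{1}{h{\left(E \right)} + b} = \frac{1}{\left(-4\right) \left(- \frac{1057}{528}\right) + \frac{62021}{4}} = \frac{1}{\frac{1057}{132} + \frac{62021}{4}} = \frac{1}{\frac{1023875}{66}} = \frac{66}{1023875}$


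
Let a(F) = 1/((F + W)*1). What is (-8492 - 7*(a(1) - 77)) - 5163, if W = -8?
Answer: -13115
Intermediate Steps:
a(F) = 1/(-8 + F) (a(F) = 1/((F - 8)*1) = 1/(-8 + F))
(-8492 - 7*(a(1) - 77)) - 5163 = (-8492 - 7*(1/(-8 + 1) - 77)) - 5163 = (-8492 - 7*(1/(-7) - 77)) - 5163 = (-8492 - 7*(-⅐ - 77)) - 5163 = (-8492 - 7*(-540/7)) - 5163 = (-8492 + 540) - 5163 = -7952 - 5163 = -13115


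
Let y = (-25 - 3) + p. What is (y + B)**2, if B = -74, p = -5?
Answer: 11449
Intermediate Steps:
y = -33 (y = (-25 - 3) - 5 = -28 - 5 = -33)
(y + B)**2 = (-33 - 74)**2 = (-107)**2 = 11449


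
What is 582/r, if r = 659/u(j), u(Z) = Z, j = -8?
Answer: -4656/659 ≈ -7.0652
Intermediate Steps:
r = -659/8 (r = 659/(-8) = 659*(-1/8) = -659/8 ≈ -82.375)
582/r = 582/(-659/8) = 582*(-8/659) = -4656/659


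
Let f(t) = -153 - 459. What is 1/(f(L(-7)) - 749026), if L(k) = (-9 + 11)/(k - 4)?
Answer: -1/749638 ≈ -1.3340e-6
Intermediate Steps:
L(k) = 2/(-4 + k)
f(t) = -612
1/(f(L(-7)) - 749026) = 1/(-612 - 749026) = 1/(-749638) = -1/749638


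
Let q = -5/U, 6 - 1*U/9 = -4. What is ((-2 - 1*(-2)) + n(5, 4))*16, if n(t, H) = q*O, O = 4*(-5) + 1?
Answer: 152/9 ≈ 16.889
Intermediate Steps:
U = 90 (U = 54 - 9*(-4) = 54 + 36 = 90)
O = -19 (O = -20 + 1 = -19)
q = -1/18 (q = -5/90 = -5*1/90 = -1/18 ≈ -0.055556)
n(t, H) = 19/18 (n(t, H) = -1/18*(-19) = 19/18)
((-2 - 1*(-2)) + n(5, 4))*16 = ((-2 - 1*(-2)) + 19/18)*16 = ((-2 + 2) + 19/18)*16 = (0 + 19/18)*16 = (19/18)*16 = 152/9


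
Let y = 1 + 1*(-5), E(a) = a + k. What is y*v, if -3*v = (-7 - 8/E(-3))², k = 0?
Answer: 676/27 ≈ 25.037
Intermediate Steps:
E(a) = a (E(a) = a + 0 = a)
v = -169/27 (v = -(-7 - 8/(-3))²/3 = -(-7 - 8*(-⅓))²/3 = -(-7 + 8/3)²/3 = -(-13/3)²/3 = -⅓*169/9 = -169/27 ≈ -6.2593)
y = -4 (y = 1 - 5 = -4)
y*v = -4*(-169/27) = 676/27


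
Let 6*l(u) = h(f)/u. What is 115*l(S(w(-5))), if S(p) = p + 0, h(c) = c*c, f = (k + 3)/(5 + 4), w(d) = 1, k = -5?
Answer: 230/243 ≈ 0.94650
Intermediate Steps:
f = -2/9 (f = (-5 + 3)/(5 + 4) = -2/9 ≈ -0.22222)
h(c) = c**2
S(p) = p
l(u) = 2/(243*u) (l(u) = ((-2/9)**2/u)/6 = (4/(81*u))/6 = 2/(243*u))
115*l(S(w(-5))) = 115*((2/243)/1) = 115*((2/243)*1) = 115*(2/243) = 230/243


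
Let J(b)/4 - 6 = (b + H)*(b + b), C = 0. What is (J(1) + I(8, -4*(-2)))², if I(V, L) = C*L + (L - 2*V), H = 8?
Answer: 7744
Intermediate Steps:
J(b) = 24 + 8*b*(8 + b) (J(b) = 24 + 4*((b + 8)*(b + b)) = 24 + 4*((8 + b)*(2*b)) = 24 + 4*(2*b*(8 + b)) = 24 + 8*b*(8 + b))
I(V, L) = L - 2*V (I(V, L) = 0*L + (L - 2*V) = 0 + (L - 2*V) = L - 2*V)
(J(1) + I(8, -4*(-2)))² = ((24 + 8*1² + 64*1) + (-4*(-2) - 2*8))² = ((24 + 8*1 + 64) + (8 - 16))² = ((24 + 8 + 64) - 8)² = (96 - 8)² = 88² = 7744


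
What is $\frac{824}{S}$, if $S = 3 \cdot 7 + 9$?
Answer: $\frac{412}{15} \approx 27.467$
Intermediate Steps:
$S = 30$ ($S = 21 + 9 = 30$)
$\frac{824}{S} = \frac{824}{30} = 824 \cdot \frac{1}{30} = \frac{412}{15}$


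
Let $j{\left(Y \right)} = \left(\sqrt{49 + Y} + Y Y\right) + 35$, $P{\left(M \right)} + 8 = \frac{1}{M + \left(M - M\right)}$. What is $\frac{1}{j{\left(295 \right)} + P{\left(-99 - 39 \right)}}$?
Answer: $\frac{1657818150}{144316367029489} - \frac{38088 \sqrt{86}}{144316367029489} \approx 1.1485 \cdot 10^{-5}$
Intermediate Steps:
$P{\left(M \right)} = -8 + \frac{1}{M}$ ($P{\left(M \right)} = -8 + \frac{1}{M + \left(M - M\right)} = -8 + \frac{1}{M + 0} = -8 + \frac{1}{M}$)
$j{\left(Y \right)} = 35 + Y^{2} + \sqrt{49 + Y}$ ($j{\left(Y \right)} = \left(\sqrt{49 + Y} + Y^{2}\right) + 35 = \left(Y^{2} + \sqrt{49 + Y}\right) + 35 = 35 + Y^{2} + \sqrt{49 + Y}$)
$\frac{1}{j{\left(295 \right)} + P{\left(-99 - 39 \right)}} = \frac{1}{\left(35 + 295^{2} + \sqrt{49 + 295}\right) - \left(8 - \frac{1}{-99 - 39}\right)} = \frac{1}{\left(35 + 87025 + \sqrt{344}\right) - \left(8 - \frac{1}{-99 - 39}\right)} = \frac{1}{\left(35 + 87025 + 2 \sqrt{86}\right) - \left(8 - \frac{1}{-138}\right)} = \frac{1}{\left(87060 + 2 \sqrt{86}\right) - \frac{1105}{138}} = \frac{1}{\frac{12013175}{138} + 2 \sqrt{86}}$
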